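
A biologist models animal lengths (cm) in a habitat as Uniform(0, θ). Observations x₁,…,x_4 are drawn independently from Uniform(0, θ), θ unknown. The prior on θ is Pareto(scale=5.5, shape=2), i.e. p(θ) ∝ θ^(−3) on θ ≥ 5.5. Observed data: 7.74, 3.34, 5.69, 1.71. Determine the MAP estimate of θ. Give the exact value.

θ̂_MAP = 7.74

The Uniform(0, θ) likelihood is θ^(−n) for θ ≥ max(xᵢ), zero otherwise. Here max(xᵢ) = 7.74.
Posterior ∝ θ^(−3) · θ^(−4) = θ^(−7) on θ ≥ max(5.5, 7.74) = 7.74.
This density is strictly decreasing in θ, so the posterior mode lies at the lower boundary of the support.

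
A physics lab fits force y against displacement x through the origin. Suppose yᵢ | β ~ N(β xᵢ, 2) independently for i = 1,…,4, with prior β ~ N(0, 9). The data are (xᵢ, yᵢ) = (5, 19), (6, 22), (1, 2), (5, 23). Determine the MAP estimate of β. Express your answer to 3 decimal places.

log p(β | y) = −Σ(yᵢ − βxᵢ)²/(2·2) − β²/(2·9) + const.
Setting the derivative to zero: Σxᵢ(yᵢ − βxᵢ)/2 − β/9 = 0, so β = Σxᵢyᵢ / (Σxᵢ² + σ²/τ²).
Σxᵢyᵢ = 5·19 + 6·22 + 1·2 + 5·23 = 344; Σxᵢ² = 87; σ²/τ² = 2/9.
β̂_MAP = 344 / (87 + 2/9) = 344/(785/9) = 3096/785 ≈ 3.944.

β̂_MAP = 3.944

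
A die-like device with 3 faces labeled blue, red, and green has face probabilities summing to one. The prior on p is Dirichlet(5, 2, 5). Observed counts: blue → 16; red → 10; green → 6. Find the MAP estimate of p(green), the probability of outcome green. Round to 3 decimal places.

The posterior is Dirichlet(αᵢ + nᵢ) = Dirichlet(21, 12, 11).
For a Dirichlet(a₁,…,a_K) with all aᵢ > 1, the mode has j-th component (aⱼ − 1)/(Σaᵢ − K).
Here Σaᵢ = 44 and K = 3, so p(green) = (11 − 1)/(44 − 3) = 10/41 ≈ 0.244.

MAP estimate of p(green) = 0.244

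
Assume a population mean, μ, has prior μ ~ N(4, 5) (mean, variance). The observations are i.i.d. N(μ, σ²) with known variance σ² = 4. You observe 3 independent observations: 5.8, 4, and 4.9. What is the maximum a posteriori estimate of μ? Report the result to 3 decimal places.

n = 3; x̄ = (5.8 + 4 + 4.9)/3 = 14.7/3 = 4.9.
For a Normal prior and Normal likelihood with known variance, the posterior is Normal; its mode equals its mean, the precision-weighted average.
Prior precision 1/σ₀² = 1/5 = 0.2; data precision n/σ² = 3/4 = 0.75.
μ̂ = (0.2·4 + 0.75·4.9) / (0.2 + 0.75) = 4.475/0.95 = 179/38 ≈ 4.711.

μ̂_MAP = 4.711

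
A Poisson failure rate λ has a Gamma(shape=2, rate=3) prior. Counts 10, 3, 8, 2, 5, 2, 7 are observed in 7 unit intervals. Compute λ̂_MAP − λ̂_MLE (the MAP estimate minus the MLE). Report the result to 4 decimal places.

Σxᵢ = 37. Posterior is Gamma(39, 10); MAP = (39−1)/10 = 38/10 ≈ 3.80000.
MLE = x̄ = 37/7 ≈ 5.28571.
Difference = 38/10 − 37/7 = -52/35 ≈ -1.4857.

MAP − MLE = -1.4857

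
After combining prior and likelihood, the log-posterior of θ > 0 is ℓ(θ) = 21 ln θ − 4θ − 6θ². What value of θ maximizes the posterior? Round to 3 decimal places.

θ̂_MAP = 1.167

ℓ'(θ) = 21/θ − 4 − 12θ. Setting this to zero and multiplying by θ: 12θ² + 4θ − 21 = 0.
θ = (−4 + √(4² + 4·12·21)) / (2·12) = (−4 + √1024) / 24 = (−4 + 32)/24 = 7/6.
ℓ''(θ) = −21/θ² − 12 < 0, confirming a maximum.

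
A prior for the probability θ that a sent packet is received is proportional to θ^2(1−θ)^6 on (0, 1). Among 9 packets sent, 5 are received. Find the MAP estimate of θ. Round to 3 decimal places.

θ̂_MAP = 0.412

The prior density ∝ θ^2(1−θ)^6 is the kernel of Beta(3, 7).
Data: 5 successes in 9 trials. The binomial likelihood contributes θ^5(1−θ)^4, so the posterior is Beta(3+5, 7+4) = Beta(8, 11).
For Beta(a, b) with a, b > 1 the mode is (a−1)/(a+b−2) = 7/17 ≈ 0.412.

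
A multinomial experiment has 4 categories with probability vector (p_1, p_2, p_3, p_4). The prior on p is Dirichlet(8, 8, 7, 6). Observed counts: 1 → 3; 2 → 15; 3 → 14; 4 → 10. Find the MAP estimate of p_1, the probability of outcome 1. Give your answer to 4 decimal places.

MAP estimate: 0.1493

The posterior is Dirichlet(αᵢ + nᵢ) = Dirichlet(11, 23, 21, 16).
For a Dirichlet(a₁,…,a_K) with all aᵢ > 1, the mode has j-th component (aⱼ − 1)/(Σaᵢ − K).
Here Σaᵢ = 71 and K = 4, so p_1 = (11 − 1)/(71 − 4) = 10/67 ≈ 0.1493.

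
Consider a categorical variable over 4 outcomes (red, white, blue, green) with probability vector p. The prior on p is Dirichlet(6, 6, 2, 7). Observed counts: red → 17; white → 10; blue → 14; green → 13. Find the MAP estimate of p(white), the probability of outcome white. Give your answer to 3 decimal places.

The posterior is Dirichlet(αᵢ + nᵢ) = Dirichlet(23, 16, 16, 20).
For a Dirichlet(a₁,…,a_K) with all aᵢ > 1, the mode has j-th component (aⱼ − 1)/(Σaᵢ − K).
Here Σaᵢ = 75 and K = 4, so p(white) = (16 − 1)/(75 − 4) = 15/71 ≈ 0.211.

MAP estimate of p(white) = 0.211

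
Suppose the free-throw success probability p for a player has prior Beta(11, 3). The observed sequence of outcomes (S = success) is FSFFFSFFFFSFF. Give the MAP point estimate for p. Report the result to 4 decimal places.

Prior: Beta(11, 3).
Data: 3 successes in 13 trials (from the sequence). The binomial likelihood contributes p^3(1−p)^10, so the posterior is Beta(11+3, 3+10) = Beta(14, 13).
For Beta(a, b) with a, b > 1 the mode is (a−1)/(a+b−2) = 13/25 ≈ 0.5200.

p̂_MAP = 0.5200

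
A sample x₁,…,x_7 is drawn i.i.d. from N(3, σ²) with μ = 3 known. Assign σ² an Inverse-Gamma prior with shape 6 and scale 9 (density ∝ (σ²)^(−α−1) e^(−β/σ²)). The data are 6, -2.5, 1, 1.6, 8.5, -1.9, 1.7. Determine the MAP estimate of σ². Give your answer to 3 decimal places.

σ̂²_MAP = 5.674

Sum of squared deviations about the known mean: SS = (6−3)² + (-2.5−3)² + (1−3)² + (1.6−3)² + (8.5−3)² + (-1.9−3)² + (1.7−3)² = 101.16.
The Normal likelihood contributes (σ²)^(−n/2) exp(−SS/(2σ²)), so the posterior is Inverse-Gamma(α + n/2, β + SS/2) = Inverse-Gamma(9.5, 59.58).
The mode of Inverse-Gamma(a, b) is b/(a+1) = 59.58/10.5 ≈ 5.674.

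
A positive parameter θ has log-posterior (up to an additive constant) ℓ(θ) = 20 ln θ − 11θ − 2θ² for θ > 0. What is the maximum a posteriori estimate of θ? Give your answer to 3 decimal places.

ℓ'(θ) = 20/θ − 11 − 4θ. Setting this to zero and multiplying by θ: 4θ² + 11θ − 20 = 0.
θ = (−11 + √(11² + 4·4·20)) / (2·4) = (−11 + √441) / 8 = (−11 + 21)/8 = 5/4.
ℓ''(θ) = −20/θ² − 4 < 0, confirming a maximum.

θ̂_MAP = 1.250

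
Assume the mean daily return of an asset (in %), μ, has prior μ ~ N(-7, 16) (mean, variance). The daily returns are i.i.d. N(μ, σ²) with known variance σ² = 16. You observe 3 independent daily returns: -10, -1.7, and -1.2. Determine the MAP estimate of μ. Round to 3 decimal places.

n = 3; x̄ = ((-10) + (-1.7) + (-1.2))/3 = -12.9/3 = -4.3.
For a Normal prior and Normal likelihood with known variance, the posterior is Normal; its mode equals its mean, the precision-weighted average.
Prior precision 1/σ₀² = 1/16 = 0.0625; data precision n/σ² = 3/16 = 0.1875.
μ̂ = (0.0625·(-7) + 0.1875·(-4.3)) / (0.0625 + 0.1875) = (-1.24375)/0.25 = -4.975.

μ̂_MAP = -4.975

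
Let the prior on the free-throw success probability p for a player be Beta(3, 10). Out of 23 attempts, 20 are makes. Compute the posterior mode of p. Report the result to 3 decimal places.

Prior: Beta(3, 10).
Data: 20 successes in 23 trials. The binomial likelihood contributes p^20(1−p)^3, so the posterior is Beta(3+20, 10+3) = Beta(23, 13).
For Beta(a, b) with a, b > 1 the mode is (a−1)/(a+b−2) = 22/34 ≈ 0.647.

p̂_MAP = 0.647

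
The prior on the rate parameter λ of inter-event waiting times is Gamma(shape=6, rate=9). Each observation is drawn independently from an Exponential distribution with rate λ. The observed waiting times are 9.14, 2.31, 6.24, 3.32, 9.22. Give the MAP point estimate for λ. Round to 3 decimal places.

λ̂_MAP = 0.255

The Exponential(rate=λ) likelihood is ∝ λ^n e^(−λΣtᵢ). Here n = 5 and Σtᵢ = 9.14 + 2.31 + 6.24 + 3.32 + 9.22 = 30.23.
Posterior ∝ λ^5e^(−9λ) · λ^5e^(−30.23λ) = λ^10e^(−39.23λ), i.e. Gamma(11, 39.23).
Mode = (a−1)/b = 10/39.23 ≈ 0.255.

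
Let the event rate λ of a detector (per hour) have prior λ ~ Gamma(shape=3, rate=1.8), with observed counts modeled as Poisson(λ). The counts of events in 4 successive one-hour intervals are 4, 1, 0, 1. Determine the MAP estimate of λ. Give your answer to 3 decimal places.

λ̂_MAP = 1.379

Σxᵢ = 4+1+0+1 = 6, with n = 4.
Posterior ∝ λ^2e^(−1.8λ) · λ^6e^(−4λ) = λ^8e^(−5.8λ), i.e. Gamma(shape=9, rate=5.8).
The mode of a Gamma(a, b) with a ≥ 1 (shape–rate) is (a−1)/b = 8/5.8 ≈ 1.379.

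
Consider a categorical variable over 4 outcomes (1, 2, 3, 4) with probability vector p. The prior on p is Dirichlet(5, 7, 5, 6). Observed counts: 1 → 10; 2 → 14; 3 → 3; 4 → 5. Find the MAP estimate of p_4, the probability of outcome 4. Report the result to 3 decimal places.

The posterior is Dirichlet(αᵢ + nᵢ) = Dirichlet(15, 21, 8, 11).
For a Dirichlet(a₁,…,a_K) with all aᵢ > 1, the mode has j-th component (aⱼ − 1)/(Σaᵢ − K).
Here Σaᵢ = 55 and K = 4, so p_4 = (11 − 1)/(55 − 4) = 10/51 ≈ 0.196.

MAP estimate: 0.196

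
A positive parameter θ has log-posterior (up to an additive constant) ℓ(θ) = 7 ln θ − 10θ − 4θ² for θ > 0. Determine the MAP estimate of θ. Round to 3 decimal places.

θ̂_MAP = 0.500

ℓ'(θ) = 7/θ − 10 − 8θ. Setting this to zero and multiplying by θ: 8θ² + 10θ − 7 = 0.
θ = (−10 + √(10² + 4·8·7)) / (2·8) = (−10 + √324) / 16 = (−10 + 18)/16 = 1/2.
ℓ''(θ) = −7/θ² − 8 < 0, confirming a maximum.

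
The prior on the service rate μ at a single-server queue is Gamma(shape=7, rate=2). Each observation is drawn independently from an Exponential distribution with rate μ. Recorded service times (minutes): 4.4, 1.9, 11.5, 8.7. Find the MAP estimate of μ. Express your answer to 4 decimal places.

μ̂_MAP = 0.3509

The Exponential(rate=μ) likelihood is ∝ μ^n e^(−μΣtᵢ). Here n = 4 and Σtᵢ = 4.4 + 1.9 + 11.5 + 8.7 = 26.5.
Posterior ∝ μ^6e^(−2μ) · μ^4e^(−26.5μ) = μ^10e^(−28.5μ), i.e. Gamma(11, 28.5).
Mode = (a−1)/b = 10/28.5 ≈ 0.3509.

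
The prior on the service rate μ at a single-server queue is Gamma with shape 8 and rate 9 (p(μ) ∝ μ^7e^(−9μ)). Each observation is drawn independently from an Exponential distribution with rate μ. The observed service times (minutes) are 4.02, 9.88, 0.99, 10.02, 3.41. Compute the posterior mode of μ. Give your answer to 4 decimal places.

μ̂_MAP = 0.3215

The Exponential(rate=μ) likelihood is ∝ μ^n e^(−μΣtᵢ). Here n = 5 and Σtᵢ = 4.02 + 9.88 + 0.99 + 10.02 + 3.41 = 28.32.
Posterior ∝ μ^7e^(−9μ) · μ^5e^(−28.32μ) = μ^12e^(−37.32μ), i.e. Gamma(13, 37.32).
Mode = (a−1)/b = 12/37.32 ≈ 0.3215.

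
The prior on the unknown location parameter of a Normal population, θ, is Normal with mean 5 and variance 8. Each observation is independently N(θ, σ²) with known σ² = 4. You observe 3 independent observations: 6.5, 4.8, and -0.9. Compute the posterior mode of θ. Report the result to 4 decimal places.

θ̂_MAP = 3.6857

n = 3; x̄ = (6.5 + 4.8 + (-0.9))/3 = 10.4/3 = 52/15 ≈ 3.4667.
For a Normal prior and Normal likelihood with known variance, the posterior is Normal; its mode equals its mean, the precision-weighted average.
Prior precision 1/σ₀² = 1/8 = 0.125; data precision n/σ² = 3/4 = 0.75.
θ̂ = (0.125·5 + 0.75·(52/15)) / (0.125 + 0.75) = 3.225/0.875 = 129/35 ≈ 3.6857.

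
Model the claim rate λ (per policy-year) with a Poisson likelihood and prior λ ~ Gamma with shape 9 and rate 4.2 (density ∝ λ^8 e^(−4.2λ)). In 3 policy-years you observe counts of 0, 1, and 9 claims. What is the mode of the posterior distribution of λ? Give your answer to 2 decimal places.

Σxᵢ = 0+1+9 = 10, with n = 3.
Posterior ∝ λ^8e^(−4.2λ) · λ^10e^(−3λ) = λ^18e^(−7.2λ), i.e. Gamma(shape=19, rate=7.2).
The mode of a Gamma(a, b) with a ≥ 1 (shape–rate) is (a−1)/b = 18/7.2 ≈ 2.50.

λ̂_MAP = 2.50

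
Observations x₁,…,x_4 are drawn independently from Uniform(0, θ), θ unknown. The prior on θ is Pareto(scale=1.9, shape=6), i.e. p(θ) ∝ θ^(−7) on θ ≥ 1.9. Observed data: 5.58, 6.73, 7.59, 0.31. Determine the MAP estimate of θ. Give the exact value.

The Uniform(0, θ) likelihood is θ^(−n) for θ ≥ max(xᵢ), zero otherwise. Here max(xᵢ) = 7.59.
Posterior ∝ θ^(−7) · θ^(−4) = θ^(−11) on θ ≥ max(1.9, 7.59) = 7.59.
This density is strictly decreasing in θ, so the posterior mode lies at the lower boundary of the support.

θ̂_MAP = 7.59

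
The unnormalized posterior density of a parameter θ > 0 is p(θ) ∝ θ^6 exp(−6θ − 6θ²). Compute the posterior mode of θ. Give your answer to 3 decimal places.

θ̂_MAP = 0.500

ℓ'(θ) = 6/θ − 6 − 12θ. Setting this to zero and multiplying by θ: 12θ² + 6θ − 6 = 0.
θ = (−6 + √(6² + 4·12·6)) / (2·12) = (−6 + √324) / 24 = (−6 + 18)/24 = 1/2.
ℓ''(θ) = −6/θ² − 12 < 0, confirming a maximum.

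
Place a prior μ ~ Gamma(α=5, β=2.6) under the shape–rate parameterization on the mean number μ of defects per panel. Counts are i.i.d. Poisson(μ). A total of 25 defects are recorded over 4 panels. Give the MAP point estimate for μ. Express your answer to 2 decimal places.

μ̂_MAP = 4.39

Σxᵢ = 25, n = 4.
Posterior ∝ μ^4e^(−2.6μ) · μ^25e^(−4μ) = μ^29e^(−6.6μ), i.e. Gamma(shape=30, rate=6.6).
The mode of a Gamma(a, b) with a ≥ 1 (shape–rate) is (a−1)/b = 29/6.6 ≈ 4.39.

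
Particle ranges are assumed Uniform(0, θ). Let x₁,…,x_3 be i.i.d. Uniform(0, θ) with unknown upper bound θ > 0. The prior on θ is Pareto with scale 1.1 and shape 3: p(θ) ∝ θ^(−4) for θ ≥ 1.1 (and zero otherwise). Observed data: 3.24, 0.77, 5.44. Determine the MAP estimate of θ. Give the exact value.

θ̂_MAP = 5.44

The Uniform(0, θ) likelihood is θ^(−n) for θ ≥ max(xᵢ), zero otherwise. Here max(xᵢ) = 5.44.
Posterior ∝ θ^(−4) · θ^(−3) = θ^(−7) on θ ≥ max(1.1, 5.44) = 5.44.
This density is strictly decreasing in θ, so the posterior mode lies at the lower boundary of the support.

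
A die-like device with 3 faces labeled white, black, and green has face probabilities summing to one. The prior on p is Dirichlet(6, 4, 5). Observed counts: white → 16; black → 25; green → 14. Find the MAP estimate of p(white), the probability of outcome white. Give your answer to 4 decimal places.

The posterior is Dirichlet(αᵢ + nᵢ) = Dirichlet(22, 29, 19).
For a Dirichlet(a₁,…,a_K) with all aᵢ > 1, the mode has j-th component (aⱼ − 1)/(Σaᵢ − K).
Here Σaᵢ = 70 and K = 3, so p(white) = (22 − 1)/(70 − 3) = 21/67 ≈ 0.3134.

MAP estimate of p(white) = 0.3134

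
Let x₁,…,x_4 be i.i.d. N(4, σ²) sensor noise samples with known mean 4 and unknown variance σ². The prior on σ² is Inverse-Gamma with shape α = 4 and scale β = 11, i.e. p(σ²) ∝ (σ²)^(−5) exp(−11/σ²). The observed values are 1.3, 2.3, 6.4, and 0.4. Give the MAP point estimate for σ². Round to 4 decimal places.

Sum of squared deviations about the known mean: SS = (1.3−4)² + (2.3−4)² + (6.4−4)² + (0.4−4)² = 28.9.
The Normal likelihood contributes (σ²)^(−n/2) exp(−SS/(2σ²)), so the posterior is Inverse-Gamma(α + n/2, β + SS/2) = Inverse-Gamma(6, 25.45).
The mode of Inverse-Gamma(a, b) is b/(a+1) = 25.45/7 ≈ 3.6357.

σ̂²_MAP = 3.6357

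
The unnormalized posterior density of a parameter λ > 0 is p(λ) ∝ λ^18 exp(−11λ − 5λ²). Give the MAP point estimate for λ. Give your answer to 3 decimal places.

ℓ'(λ) = 18/λ − 11 − 10λ. Setting this to zero and multiplying by λ: 10λ² + 11λ − 18 = 0.
λ = (−11 + √(11² + 4·10·18)) / (2·10) = (−11 + √841) / 20 = (−11 + 29)/20 = 9/10.
ℓ''(λ) = −18/λ² − 10 < 0, confirming a maximum.

λ̂_MAP = 0.900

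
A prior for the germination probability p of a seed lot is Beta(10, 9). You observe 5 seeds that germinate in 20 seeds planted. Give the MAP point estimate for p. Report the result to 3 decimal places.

Prior: Beta(10, 9).
Data: 5 successes in 20 trials. The binomial likelihood contributes p^5(1−p)^15, so the posterior is Beta(10+5, 9+15) = Beta(15, 24).
For Beta(a, b) with a, b > 1 the mode is (a−1)/(a+b−2) = 14/37 ≈ 0.378.

p̂_MAP = 0.378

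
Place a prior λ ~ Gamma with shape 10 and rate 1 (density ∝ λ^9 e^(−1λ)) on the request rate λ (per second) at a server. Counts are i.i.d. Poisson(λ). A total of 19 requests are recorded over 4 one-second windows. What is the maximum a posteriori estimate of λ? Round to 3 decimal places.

λ̂_MAP = 5.600

Σxᵢ = 19, n = 4.
Posterior ∝ λ^9e^(−1λ) · λ^19e^(−4λ) = λ^28e^(−5λ), i.e. Gamma(shape=29, rate=5).
The mode of a Gamma(a, b) with a ≥ 1 (shape–rate) is (a−1)/b = 28/5 ≈ 5.600.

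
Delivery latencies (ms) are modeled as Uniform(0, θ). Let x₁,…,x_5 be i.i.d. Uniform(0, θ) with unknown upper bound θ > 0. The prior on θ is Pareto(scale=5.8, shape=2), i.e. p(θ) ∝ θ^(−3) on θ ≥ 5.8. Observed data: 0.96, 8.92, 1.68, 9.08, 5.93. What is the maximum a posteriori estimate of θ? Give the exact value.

The Uniform(0, θ) likelihood is θ^(−n) for θ ≥ max(xᵢ), zero otherwise. Here max(xᵢ) = 9.08.
Posterior ∝ θ^(−3) · θ^(−5) = θ^(−8) on θ ≥ max(5.8, 9.08) = 9.08.
This density is strictly decreasing in θ, so the posterior mode lies at the lower boundary of the support.

θ̂_MAP = 9.08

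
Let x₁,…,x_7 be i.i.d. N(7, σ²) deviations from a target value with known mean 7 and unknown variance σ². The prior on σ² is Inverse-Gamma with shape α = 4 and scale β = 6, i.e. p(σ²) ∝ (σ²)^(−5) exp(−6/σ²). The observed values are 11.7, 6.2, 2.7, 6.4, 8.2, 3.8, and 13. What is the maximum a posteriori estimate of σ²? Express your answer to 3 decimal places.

Sum of squared deviations about the known mean: SS = (11.7−7)² + (6.2−7)² + (2.7−7)² + (6.4−7)² + (8.2−7)² + (3.8−7)² + (13−7)² = 89.26.
The Normal likelihood contributes (σ²)^(−n/2) exp(−SS/(2σ²)), so the posterior is Inverse-Gamma(α + n/2, β + SS/2) = Inverse-Gamma(7.5, 50.63).
The mode of Inverse-Gamma(a, b) is b/(a+1) = 50.63/8.5 ≈ 5.956.

σ̂²_MAP = 5.956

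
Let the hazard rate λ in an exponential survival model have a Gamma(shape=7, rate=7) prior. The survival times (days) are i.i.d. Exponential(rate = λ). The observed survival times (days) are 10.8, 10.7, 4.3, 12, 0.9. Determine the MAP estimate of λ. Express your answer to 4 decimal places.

The Exponential(rate=λ) likelihood is ∝ λ^n e^(−λΣtᵢ). Here n = 5 and Σtᵢ = 10.8 + 10.7 + 4.3 + 12 + 0.9 = 38.7.
Posterior ∝ λ^6e^(−7λ) · λ^5e^(−38.7λ) = λ^11e^(−45.7λ), i.e. Gamma(12, 45.7).
Mode = (a−1)/b = 11/45.7 ≈ 0.2407.

λ̂_MAP = 0.2407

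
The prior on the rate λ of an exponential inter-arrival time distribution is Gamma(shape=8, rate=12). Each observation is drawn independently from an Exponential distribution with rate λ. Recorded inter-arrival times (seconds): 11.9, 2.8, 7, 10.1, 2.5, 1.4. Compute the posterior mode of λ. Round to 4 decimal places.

The Exponential(rate=λ) likelihood is ∝ λ^n e^(−λΣtᵢ). Here n = 6 and Σtᵢ = 11.9 + 2.8 + 7 + 10.1 + 2.5 + 1.4 = 35.7.
Posterior ∝ λ^7e^(−12λ) · λ^6e^(−35.7λ) = λ^13e^(−47.7λ), i.e. Gamma(14, 47.7).
Mode = (a−1)/b = 13/47.7 ≈ 0.2725.

λ̂_MAP = 0.2725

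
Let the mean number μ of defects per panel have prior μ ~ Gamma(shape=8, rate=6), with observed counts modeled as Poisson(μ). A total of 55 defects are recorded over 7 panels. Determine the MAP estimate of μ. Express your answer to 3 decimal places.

μ̂_MAP = 4.769

Σxᵢ = 55, n = 7.
Posterior ∝ μ^7e^(−6μ) · μ^55e^(−7μ) = μ^62e^(−13μ), i.e. Gamma(shape=63, rate=13).
The mode of a Gamma(a, b) with a ≥ 1 (shape–rate) is (a−1)/b = 62/13 ≈ 4.769.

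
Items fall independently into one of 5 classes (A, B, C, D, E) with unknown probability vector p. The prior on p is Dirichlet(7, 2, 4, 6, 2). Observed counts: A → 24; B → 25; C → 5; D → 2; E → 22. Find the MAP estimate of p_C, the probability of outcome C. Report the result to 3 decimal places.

The posterior is Dirichlet(αᵢ + nᵢ) = Dirichlet(31, 27, 9, 8, 24).
For a Dirichlet(a₁,…,a_K) with all aᵢ > 1, the mode has j-th component (aⱼ − 1)/(Σaᵢ − K).
Here Σaᵢ = 99 and K = 5, so p_C = (9 − 1)/(99 − 5) = 8/94 ≈ 0.085.

MAP estimate of p_C = 0.085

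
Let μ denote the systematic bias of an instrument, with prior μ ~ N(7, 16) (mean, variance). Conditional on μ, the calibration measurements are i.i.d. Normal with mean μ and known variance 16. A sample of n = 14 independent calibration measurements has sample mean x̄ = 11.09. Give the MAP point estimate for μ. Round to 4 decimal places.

μ̂_MAP = 10.8173

n = 14, x̄ = 11.09.
For a Normal prior and Normal likelihood with known variance, the posterior is Normal; its mode equals its mean, the precision-weighted average.
Prior precision 1/σ₀² = 1/16 = 0.0625; data precision n/σ² = 14/16 = 0.875.
μ̂ = (0.0625·7 + 0.875·11.09) / (0.0625 + 0.875) = 10.14125/0.9375 = 8113/750 ≈ 10.8173.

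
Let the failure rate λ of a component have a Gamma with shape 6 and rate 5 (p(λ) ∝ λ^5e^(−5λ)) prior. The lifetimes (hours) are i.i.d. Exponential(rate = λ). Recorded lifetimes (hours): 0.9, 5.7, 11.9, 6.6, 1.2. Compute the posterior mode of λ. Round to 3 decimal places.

λ̂_MAP = 0.319

The Exponential(rate=λ) likelihood is ∝ λ^n e^(−λΣtᵢ). Here n = 5 and Σtᵢ = 0.9 + 5.7 + 11.9 + 6.6 + 1.2 = 26.3.
Posterior ∝ λ^5e^(−5λ) · λ^5e^(−26.3λ) = λ^10e^(−31.3λ), i.e. Gamma(11, 31.3).
Mode = (a−1)/b = 10/31.3 ≈ 0.319.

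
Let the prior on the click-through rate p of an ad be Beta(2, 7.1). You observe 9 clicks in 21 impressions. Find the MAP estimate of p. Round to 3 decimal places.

Prior: Beta(2, 7.1).
Data: 9 successes in 21 trials. The binomial likelihood contributes p^9(1−p)^12, so the posterior is Beta(2+9, 7.1+12) = Beta(11, 19.1).
For Beta(a, b) with a, b > 1 the mode is (a−1)/(a+b−2) = 10/28.1 ≈ 0.356.

p̂_MAP = 0.356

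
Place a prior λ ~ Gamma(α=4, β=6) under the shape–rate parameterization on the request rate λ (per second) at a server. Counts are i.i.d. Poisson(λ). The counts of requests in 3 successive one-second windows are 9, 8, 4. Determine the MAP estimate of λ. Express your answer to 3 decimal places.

Σxᵢ = 9+8+4 = 21, with n = 3.
Posterior ∝ λ^3e^(−6λ) · λ^21e^(−3λ) = λ^24e^(−9λ), i.e. Gamma(shape=25, rate=9).
The mode of a Gamma(a, b) with a ≥ 1 (shape–rate) is (a−1)/b = 24/9 ≈ 2.667.

λ̂_MAP = 2.667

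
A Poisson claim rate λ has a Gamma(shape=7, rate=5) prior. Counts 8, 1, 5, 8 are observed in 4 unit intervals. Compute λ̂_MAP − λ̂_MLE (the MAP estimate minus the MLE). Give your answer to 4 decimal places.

Σxᵢ = 22. Posterior is Gamma(29, 9); MAP = (29−1)/9 = 28/9 ≈ 3.11111.
MLE = x̄ = 22/4 ≈ 5.50000.
Difference = 28/9 − 22/4 = -43/18 ≈ -2.3889.

MAP − MLE = -2.3889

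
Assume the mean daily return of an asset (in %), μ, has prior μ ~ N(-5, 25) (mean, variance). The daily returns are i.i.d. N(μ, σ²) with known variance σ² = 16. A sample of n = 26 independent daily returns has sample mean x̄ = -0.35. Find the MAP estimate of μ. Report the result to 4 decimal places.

μ̂_MAP = -0.4617

n = 26, x̄ = -0.35.
For a Normal prior and Normal likelihood with known variance, the posterior is Normal; its mode equals its mean, the precision-weighted average.
Prior precision 1/σ₀² = 1/25 = 0.04; data precision n/σ² = 26/16 = 1.625.
μ̂ = (0.04·(-5) + 1.625·(-0.35)) / (0.04 + 1.625) = (-0.76875)/1.665 = -205/444 ≈ -0.4617.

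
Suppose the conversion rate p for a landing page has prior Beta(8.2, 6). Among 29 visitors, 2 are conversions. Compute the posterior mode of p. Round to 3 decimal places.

Prior: Beta(8.2, 6).
Data: 2 successes in 29 trials. The binomial likelihood contributes p^2(1−p)^27, so the posterior is Beta(8.2+2, 6+27) = Beta(10.2, 33).
For Beta(a, b) with a, b > 1 the mode is (a−1)/(a+b−2) = 9.2/41.2 ≈ 0.223.

p̂_MAP = 0.223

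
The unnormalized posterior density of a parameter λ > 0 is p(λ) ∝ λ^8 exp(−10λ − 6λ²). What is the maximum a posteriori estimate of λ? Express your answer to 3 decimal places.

λ̂_MAP = 0.500

ℓ'(λ) = 8/λ − 10 − 12λ. Setting this to zero and multiplying by λ: 12λ² + 10λ − 8 = 0.
λ = (−10 + √(10² + 4·12·8)) / (2·12) = (−10 + √484) / 24 = (−10 + 22)/24 = 1/2.
ℓ''(λ) = −8/λ² − 12 < 0, confirming a maximum.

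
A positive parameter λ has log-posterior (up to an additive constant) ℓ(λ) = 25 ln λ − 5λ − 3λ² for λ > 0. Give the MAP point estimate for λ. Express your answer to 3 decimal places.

ℓ'(λ) = 25/λ − 5 − 6λ. Setting this to zero and multiplying by λ: 6λ² + 5λ − 25 = 0.
λ = (−5 + √(5² + 4·6·25)) / (2·6) = (−5 + √625) / 12 = (−5 + 25)/12 = 5/3.
ℓ''(λ) = −25/λ² − 6 < 0, confirming a maximum.

λ̂_MAP = 1.667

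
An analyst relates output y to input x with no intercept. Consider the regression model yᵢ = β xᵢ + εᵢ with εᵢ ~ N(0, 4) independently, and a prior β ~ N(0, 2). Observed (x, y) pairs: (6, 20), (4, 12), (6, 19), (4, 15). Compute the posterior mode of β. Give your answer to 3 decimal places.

log p(β | y) = −Σ(yᵢ − βxᵢ)²/(2·4) − β²/(2·2) + const.
Setting the derivative to zero: Σxᵢ(yᵢ − βxᵢ)/4 − β/2 = 0, so β = Σxᵢyᵢ / (Σxᵢ² + σ²/τ²).
Σxᵢyᵢ = 6·20 + 4·12 + 6·19 + 4·15 = 342; Σxᵢ² = 104; σ²/τ² = 2.
β̂_MAP = 342 / (104 + 2) = 342/106 ≈ 3.226.

β̂_MAP = 3.226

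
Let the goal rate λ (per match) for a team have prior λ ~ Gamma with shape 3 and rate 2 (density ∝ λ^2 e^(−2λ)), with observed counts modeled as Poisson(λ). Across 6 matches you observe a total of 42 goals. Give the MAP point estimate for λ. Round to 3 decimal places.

λ̂_MAP = 5.500

Σxᵢ = 42, n = 6.
Posterior ∝ λ^2e^(−2λ) · λ^42e^(−6λ) = λ^44e^(−8λ), i.e. Gamma(shape=45, rate=8).
The mode of a Gamma(a, b) with a ≥ 1 (shape–rate) is (a−1)/b = 44/8 ≈ 5.500.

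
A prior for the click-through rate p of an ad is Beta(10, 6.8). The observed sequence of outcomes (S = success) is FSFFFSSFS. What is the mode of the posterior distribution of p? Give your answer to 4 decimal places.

p̂_MAP = 0.5462

Prior: Beta(10, 6.8).
Data: 4 successes in 9 trials (from the sequence). The binomial likelihood contributes p^4(1−p)^5, so the posterior is Beta(10+4, 6.8+5) = Beta(14, 11.8).
For Beta(a, b) with a, b > 1 the mode is (a−1)/(a+b−2) = 13/23.8 ≈ 0.5462.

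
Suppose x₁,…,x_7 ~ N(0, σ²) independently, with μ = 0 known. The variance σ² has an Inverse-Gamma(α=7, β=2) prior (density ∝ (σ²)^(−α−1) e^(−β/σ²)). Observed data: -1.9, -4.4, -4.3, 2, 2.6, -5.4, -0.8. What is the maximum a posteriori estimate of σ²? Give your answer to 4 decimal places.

Sum of squared deviations about the known mean: SS = (-1.9−0)² + (-4.4−0)² + (-4.3−0)² + (2−0)² + (2.6−0)² + (-5.4−0)² + (-0.8−0)² = 82.02.
The Normal likelihood contributes (σ²)^(−n/2) exp(−SS/(2σ²)), so the posterior is Inverse-Gamma(α + n/2, β + SS/2) = Inverse-Gamma(10.5, 43.01).
The mode of Inverse-Gamma(a, b) is b/(a+1) = 43.01/11.5 ≈ 3.7400.

σ̂²_MAP = 3.7400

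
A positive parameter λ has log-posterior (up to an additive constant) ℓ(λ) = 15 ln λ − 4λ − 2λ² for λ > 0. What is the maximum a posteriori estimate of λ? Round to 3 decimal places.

λ̂_MAP = 1.500

ℓ'(λ) = 15/λ − 4 − 4λ. Setting this to zero and multiplying by λ: 4λ² + 4λ − 15 = 0.
λ = (−4 + √(4² + 4·4·15)) / (2·4) = (−4 + √256) / 8 = (−4 + 16)/8 = 3/2.
ℓ''(λ) = −15/λ² − 4 < 0, confirming a maximum.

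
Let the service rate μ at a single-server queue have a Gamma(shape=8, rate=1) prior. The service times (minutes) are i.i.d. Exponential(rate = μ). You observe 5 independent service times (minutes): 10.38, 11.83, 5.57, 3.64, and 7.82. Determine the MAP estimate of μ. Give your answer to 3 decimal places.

The Exponential(rate=μ) likelihood is ∝ μ^n e^(−μΣtᵢ). Here n = 5 and Σtᵢ = 10.38 + 11.83 + 5.57 + 3.64 + 7.82 = 39.24.
Posterior ∝ μ^7e^(−1μ) · μ^5e^(−39.24μ) = μ^12e^(−40.24μ), i.e. Gamma(13, 40.24).
Mode = (a−1)/b = 12/40.24 ≈ 0.298.

μ̂_MAP = 0.298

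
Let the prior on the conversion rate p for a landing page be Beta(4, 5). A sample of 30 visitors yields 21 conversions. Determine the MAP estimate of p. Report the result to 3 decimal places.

Prior: Beta(4, 5).
Data: 21 successes in 30 trials. The binomial likelihood contributes p^21(1−p)^9, so the posterior is Beta(4+21, 5+9) = Beta(25, 14).
For Beta(a, b) with a, b > 1 the mode is (a−1)/(a+b−2) = 24/37 ≈ 0.649.

p̂_MAP = 0.649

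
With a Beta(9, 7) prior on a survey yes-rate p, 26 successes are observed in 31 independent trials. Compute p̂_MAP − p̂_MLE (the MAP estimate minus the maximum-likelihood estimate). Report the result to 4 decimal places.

MAP − MLE = -0.0832

Posterior is Beta(35, 12); MAP = (35−1)/(47−2) = 34/45 ≈ 0.75556.
MLE ignores the prior: p̂_MLE = k/n = 26/31 ≈ 0.83871.
Difference = 34/45 − 26/31 = -116/1395 ≈ -0.0832.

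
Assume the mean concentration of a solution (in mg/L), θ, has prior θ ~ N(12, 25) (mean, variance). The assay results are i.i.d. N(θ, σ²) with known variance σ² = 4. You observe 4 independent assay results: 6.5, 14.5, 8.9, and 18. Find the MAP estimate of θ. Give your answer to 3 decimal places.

n = 4; x̄ = (6.5 + 14.5 + 8.9 + 18)/4 = 47.9/4 = 11.975.
For a Normal prior and Normal likelihood with known variance, the posterior is Normal; its mode equals its mean, the precision-weighted average.
Prior precision 1/σ₀² = 1/25 = 0.04; data precision n/σ² = 4/4 = 1.
θ̂ = (0.04·12 + 1·11.975) / (0.04 + 1) = 12.455/1.04 = 2491/208 ≈ 11.976.

θ̂_MAP = 11.976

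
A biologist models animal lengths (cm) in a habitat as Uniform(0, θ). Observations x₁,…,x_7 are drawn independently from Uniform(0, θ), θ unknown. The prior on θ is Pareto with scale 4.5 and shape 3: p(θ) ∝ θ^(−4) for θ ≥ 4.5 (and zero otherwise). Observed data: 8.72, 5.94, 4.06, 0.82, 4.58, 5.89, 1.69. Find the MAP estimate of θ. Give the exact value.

The Uniform(0, θ) likelihood is θ^(−n) for θ ≥ max(xᵢ), zero otherwise. Here max(xᵢ) = 8.72.
Posterior ∝ θ^(−4) · θ^(−7) = θ^(−11) on θ ≥ max(4.5, 8.72) = 8.72.
This density is strictly decreasing in θ, so the posterior mode lies at the lower boundary of the support.

θ̂_MAP = 8.72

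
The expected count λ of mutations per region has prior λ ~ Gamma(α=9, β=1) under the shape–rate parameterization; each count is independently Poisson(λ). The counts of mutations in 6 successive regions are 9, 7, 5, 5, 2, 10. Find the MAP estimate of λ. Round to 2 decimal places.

Σxᵢ = 9+7+5+5+2+10 = 38, with n = 6.
Posterior ∝ λ^8e^(−1λ) · λ^38e^(−6λ) = λ^46e^(−7λ), i.e. Gamma(shape=47, rate=7).
The mode of a Gamma(a, b) with a ≥ 1 (shape–rate) is (a−1)/b = 46/7 ≈ 6.57.

λ̂_MAP = 6.57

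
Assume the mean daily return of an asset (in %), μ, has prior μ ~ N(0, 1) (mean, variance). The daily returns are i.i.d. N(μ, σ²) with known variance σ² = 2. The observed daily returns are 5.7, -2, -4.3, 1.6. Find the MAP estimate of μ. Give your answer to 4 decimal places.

n = 4; x̄ = (5.7 + (-2) + (-4.3) + 1.6)/4 = 1/4 = 0.25.
For a Normal prior and Normal likelihood with known variance, the posterior is Normal; its mode equals its mean, the precision-weighted average.
Prior precision 1/σ₀² = 1/1 = 1; data precision n/σ² = 4/2 = 2.
μ̂ = (1·0 + 2·0.25) / (1 + 2) = 0.5/3 = 1/6 ≈ 0.1667.

μ̂_MAP = 0.1667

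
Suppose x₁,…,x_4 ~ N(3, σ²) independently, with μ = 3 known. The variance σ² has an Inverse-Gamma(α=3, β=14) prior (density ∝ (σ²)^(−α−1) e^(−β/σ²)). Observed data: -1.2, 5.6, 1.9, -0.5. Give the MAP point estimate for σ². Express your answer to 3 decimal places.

σ̂²_MAP = 5.488

Sum of squared deviations about the known mean: SS = (-1.2−3)² + (5.6−3)² + (1.9−3)² + (-0.5−3)² = 37.86.
The Normal likelihood contributes (σ²)^(−n/2) exp(−SS/(2σ²)), so the posterior is Inverse-Gamma(α + n/2, β + SS/2) = Inverse-Gamma(5, 32.93).
The mode of Inverse-Gamma(a, b) is b/(a+1) = 32.93/6 ≈ 5.488.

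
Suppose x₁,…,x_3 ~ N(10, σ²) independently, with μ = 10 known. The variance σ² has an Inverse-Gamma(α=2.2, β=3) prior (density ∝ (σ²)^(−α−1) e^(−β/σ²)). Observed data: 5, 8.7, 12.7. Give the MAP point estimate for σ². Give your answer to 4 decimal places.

σ̂²_MAP = 4.2532

Sum of squared deviations about the known mean: SS = (5−10)² + (8.7−10)² + (12.7−10)² = 33.98.
The Normal likelihood contributes (σ²)^(−n/2) exp(−SS/(2σ²)), so the posterior is Inverse-Gamma(α + n/2, β + SS/2) = Inverse-Gamma(3.7, 19.99).
The mode of Inverse-Gamma(a, b) is b/(a+1) = 19.99/4.7 ≈ 4.2532.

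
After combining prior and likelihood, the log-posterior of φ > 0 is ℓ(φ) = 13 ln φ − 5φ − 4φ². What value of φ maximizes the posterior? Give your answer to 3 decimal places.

φ̂_MAP = 1.000

ℓ'(φ) = 13/φ − 5 − 8φ. Setting this to zero and multiplying by φ: 8φ² + 5φ − 13 = 0.
φ = (−5 + √(5² + 4·8·13)) / (2·8) = (−5 + √441) / 16 = (−5 + 21)/16 = 1.
ℓ''(φ) = −13/φ² − 8 < 0, confirming a maximum.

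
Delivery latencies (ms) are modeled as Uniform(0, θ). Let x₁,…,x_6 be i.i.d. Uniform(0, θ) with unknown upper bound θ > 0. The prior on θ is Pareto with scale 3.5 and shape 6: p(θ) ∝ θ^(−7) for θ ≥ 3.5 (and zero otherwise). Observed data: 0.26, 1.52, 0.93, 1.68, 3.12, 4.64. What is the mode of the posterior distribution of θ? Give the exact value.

θ̂_MAP = 4.64

The Uniform(0, θ) likelihood is θ^(−n) for θ ≥ max(xᵢ), zero otherwise. Here max(xᵢ) = 4.64.
Posterior ∝ θ^(−7) · θ^(−6) = θ^(−13) on θ ≥ max(3.5, 4.64) = 4.64.
This density is strictly decreasing in θ, so the posterior mode lies at the lower boundary of the support.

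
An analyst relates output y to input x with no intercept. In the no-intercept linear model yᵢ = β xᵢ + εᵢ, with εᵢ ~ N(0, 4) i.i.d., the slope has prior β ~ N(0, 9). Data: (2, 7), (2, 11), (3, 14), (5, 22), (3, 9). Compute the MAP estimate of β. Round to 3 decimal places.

log p(β | y) = −Σ(yᵢ − βxᵢ)²/(2·4) − β²/(2·9) + const.
Setting the derivative to zero: Σxᵢ(yᵢ − βxᵢ)/4 − β/9 = 0, so β = Σxᵢyᵢ / (Σxᵢ² + σ²/τ²).
Σxᵢyᵢ = 2·7 + 2·11 + 3·14 + 5·22 + 3·9 = 215; Σxᵢ² = 51; σ²/τ² = 4/9.
β̂_MAP = 215 / (51 + 4/9) = 215/(463/9) = 1935/463 ≈ 4.179.

β̂_MAP = 4.179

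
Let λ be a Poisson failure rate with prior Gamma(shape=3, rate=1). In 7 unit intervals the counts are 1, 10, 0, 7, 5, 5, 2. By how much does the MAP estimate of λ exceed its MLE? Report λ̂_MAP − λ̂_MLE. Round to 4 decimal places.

Σxᵢ = 30. Posterior is Gamma(33, 8); MAP = (33−1)/8 = 32/8 ≈ 4.00000.
MLE = x̄ = 30/7 ≈ 4.28571.
Difference = 32/8 − 30/7 = -2/7 ≈ -0.2857.

MAP − MLE = -0.2857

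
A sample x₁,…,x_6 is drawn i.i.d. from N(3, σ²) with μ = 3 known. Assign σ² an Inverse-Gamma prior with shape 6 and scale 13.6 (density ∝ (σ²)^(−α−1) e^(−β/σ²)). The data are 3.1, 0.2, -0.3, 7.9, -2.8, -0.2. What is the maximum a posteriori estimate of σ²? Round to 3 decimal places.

Sum of squared deviations about the known mean: SS = (3.1−3)² + (0.2−3)² + (-0.3−3)² + (7.9−3)² + (-2.8−3)² + (-0.2−3)² = 86.63.
The Normal likelihood contributes (σ²)^(−n/2) exp(−SS/(2σ²)), so the posterior is Inverse-Gamma(α + n/2, β + SS/2) = Inverse-Gamma(9, 56.915).
The mode of Inverse-Gamma(a, b) is b/(a+1) = 56.915/10 ≈ 5.692.

σ̂²_MAP = 5.692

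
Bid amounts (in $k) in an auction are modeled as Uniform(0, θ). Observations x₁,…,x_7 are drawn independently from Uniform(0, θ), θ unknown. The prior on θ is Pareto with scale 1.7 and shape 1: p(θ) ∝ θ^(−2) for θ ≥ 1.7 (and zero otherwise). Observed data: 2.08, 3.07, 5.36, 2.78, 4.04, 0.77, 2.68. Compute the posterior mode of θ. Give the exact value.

θ̂_MAP = 5.36

The Uniform(0, θ) likelihood is θ^(−n) for θ ≥ max(xᵢ), zero otherwise. Here max(xᵢ) = 5.36.
Posterior ∝ θ^(−2) · θ^(−7) = θ^(−9) on θ ≥ max(1.7, 5.36) = 5.36.
This density is strictly decreasing in θ, so the posterior mode lies at the lower boundary of the support.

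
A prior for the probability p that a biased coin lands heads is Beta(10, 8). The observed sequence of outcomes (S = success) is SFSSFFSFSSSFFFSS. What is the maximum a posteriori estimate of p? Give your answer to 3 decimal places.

Prior: Beta(10, 8).
Data: 9 successes in 16 trials (from the sequence). The binomial likelihood contributes p^9(1−p)^7, so the posterior is Beta(10+9, 8+7) = Beta(19, 15).
For Beta(a, b) with a, b > 1 the mode is (a−1)/(a+b−2) = 18/32 ≈ 0.563.

p̂_MAP = 0.563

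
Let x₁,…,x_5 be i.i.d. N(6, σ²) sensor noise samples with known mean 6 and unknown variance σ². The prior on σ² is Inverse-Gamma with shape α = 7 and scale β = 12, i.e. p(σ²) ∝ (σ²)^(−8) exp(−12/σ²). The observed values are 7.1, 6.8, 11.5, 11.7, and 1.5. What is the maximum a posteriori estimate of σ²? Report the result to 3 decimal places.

Sum of squared deviations about the known mean: SS = (7.1−6)² + (6.8−6)² + (11.5−6)² + (11.7−6)² + (1.5−6)² = 84.84.
The Normal likelihood contributes (σ²)^(−n/2) exp(−SS/(2σ²)), so the posterior is Inverse-Gamma(α + n/2, β + SS/2) = Inverse-Gamma(9.5, 54.42).
The mode of Inverse-Gamma(a, b) is b/(a+1) = 54.42/10.5 ≈ 5.183.

σ̂²_MAP = 5.183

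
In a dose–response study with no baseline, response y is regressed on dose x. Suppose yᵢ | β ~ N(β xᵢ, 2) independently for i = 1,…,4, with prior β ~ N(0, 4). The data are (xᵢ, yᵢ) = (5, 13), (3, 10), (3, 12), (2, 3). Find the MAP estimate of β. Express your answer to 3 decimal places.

log p(β | y) = −Σ(yᵢ − βxᵢ)²/(2·2) − β²/(2·4) + const.
Setting the derivative to zero: Σxᵢ(yᵢ − βxᵢ)/2 − β/4 = 0, so β = Σxᵢyᵢ / (Σxᵢ² + σ²/τ²).
Σxᵢyᵢ = 5·13 + 3·10 + 3·12 + 2·3 = 137; Σxᵢ² = 47; σ²/τ² = 0.5.
β̂_MAP = 137 / (47 + 0.5) = 137/47.5 ≈ 2.884.

β̂_MAP = 2.884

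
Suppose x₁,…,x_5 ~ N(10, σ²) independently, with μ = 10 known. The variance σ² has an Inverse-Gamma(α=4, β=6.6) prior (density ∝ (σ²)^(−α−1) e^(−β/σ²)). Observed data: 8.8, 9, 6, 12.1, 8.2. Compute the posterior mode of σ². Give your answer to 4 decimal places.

Sum of squared deviations about the known mean: SS = (8.8−10)² + (9−10)² + (6−10)² + (12.1−10)² + (8.2−10)² = 26.09.
The Normal likelihood contributes (σ²)^(−n/2) exp(−SS/(2σ²)), so the posterior is Inverse-Gamma(α + n/2, β + SS/2) = Inverse-Gamma(6.5, 19.645).
The mode of Inverse-Gamma(a, b) is b/(a+1) = 19.645/7.5 ≈ 2.6193.

σ̂²_MAP = 2.6193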